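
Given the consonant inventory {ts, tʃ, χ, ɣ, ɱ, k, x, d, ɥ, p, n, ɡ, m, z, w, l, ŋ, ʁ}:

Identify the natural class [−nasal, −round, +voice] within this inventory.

Checking each segment against [−nasal], [−round], [+voice]: /ɣ/ (voiced velar fricative), /d/ (voiced alveolar stop), /ɡ/ (voiced velar stop), /z/ (voiced alveolar fricative), /l/ (alveolar lateral approximant), /ʁ/ (voiced uvular fricative) satisfy every feature; every other segment in the inventory fails at least one.

ɣ, d, ɡ, z, l, ʁ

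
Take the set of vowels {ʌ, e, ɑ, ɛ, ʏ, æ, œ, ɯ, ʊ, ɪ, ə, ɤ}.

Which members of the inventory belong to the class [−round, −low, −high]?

ʌ, e, ɛ, ə, ɤ

Among the inventory, the [−round] segments are /ʌ, e, ɑ, ɛ, æ, ɯ, ɪ, ə, ɤ/.
Intersecting with [−low] gives /ʌ, e, ɛ, ɯ, ɪ, ə, ɤ/.
Among these, [−high] leaves /ʌ, e, ɛ, ə, ɤ/.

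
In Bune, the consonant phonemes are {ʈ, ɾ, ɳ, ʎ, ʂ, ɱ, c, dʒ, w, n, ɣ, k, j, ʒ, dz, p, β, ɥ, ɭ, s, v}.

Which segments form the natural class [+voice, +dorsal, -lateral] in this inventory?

w, ɣ, j, ɥ

Checking each segment against [+voice], [+dorsal], [-lateral]: /w/ (labial-velar glide), /ɣ/ (voiced velar fricative), /j/ (palatal glide), /ɥ/ (labial-palatal glide) satisfy every feature; every other segment in the inventory fails at least one.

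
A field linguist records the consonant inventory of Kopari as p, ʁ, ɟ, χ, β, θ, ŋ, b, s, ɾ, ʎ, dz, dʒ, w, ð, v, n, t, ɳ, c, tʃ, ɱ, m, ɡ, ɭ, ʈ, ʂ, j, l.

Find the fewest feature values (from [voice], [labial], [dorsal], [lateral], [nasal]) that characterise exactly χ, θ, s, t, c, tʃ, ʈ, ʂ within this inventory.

Every target segment is [−voice], [−labial]; each remaining inventory member fails at least one of these. Each conjunct is needed — [−labial] alone would also admit /ʁ, ɟ, ŋ, ɾ, …/; [−voice] alone would also admit /p/ — and no other single listed feature has exactly this extension, so two is the minimum.

[−voice, −labial]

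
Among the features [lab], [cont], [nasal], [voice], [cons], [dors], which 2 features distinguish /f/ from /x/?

[labial], [dorsal]

The two segments share [+continuant], [−nasal], [−voice], [+consonantal]. The only features from the list on which they differ: /f/ is [+labial] while /x/ is [−labial]; /f/ is [−dorsal] while /x/ is [+dorsal].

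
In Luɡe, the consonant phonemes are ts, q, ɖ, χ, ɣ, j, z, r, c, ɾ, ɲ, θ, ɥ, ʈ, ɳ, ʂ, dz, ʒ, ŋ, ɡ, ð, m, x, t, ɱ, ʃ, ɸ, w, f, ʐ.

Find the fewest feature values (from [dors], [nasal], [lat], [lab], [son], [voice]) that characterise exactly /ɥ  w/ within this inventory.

The class [+labial], [+dorsal] has exactly /ɥ, w/ as its extension in this inventory. No smaller conjunction from the listed features achieves this: [+dorsal] alone would also admit /q, χ, ɣ, j, …/; [+labial] alone would also admit /m, ɱ, ɸ, f/; and checking the remaining single features turns up none with this extension.

[+lab, +dors]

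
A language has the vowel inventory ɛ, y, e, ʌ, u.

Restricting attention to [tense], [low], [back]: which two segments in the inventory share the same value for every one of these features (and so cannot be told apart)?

e, y

/e/ (mid front unrounded tense vowel) and /y/ (high front rounded tense vowel) are both [+tense], [−low], [−back], so none of the listed features separates them. (They do differ in [labial], [round] and [high], which are not among the given features.) Every other pair in the inventory differs on at least one listed feature.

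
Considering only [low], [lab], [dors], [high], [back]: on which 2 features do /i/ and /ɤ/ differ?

/i/ is the high front unrounded tense vowel and /ɤ/ is the mid back unrounded tense vowel. Both are [−low], [−labial], [+dorsal]. /i/ is [+high] while /ɤ/ is [−high]; /i/ is [−back] while /ɤ/ is [+back], so the distinguishing features are [high], [back].

[high], [back]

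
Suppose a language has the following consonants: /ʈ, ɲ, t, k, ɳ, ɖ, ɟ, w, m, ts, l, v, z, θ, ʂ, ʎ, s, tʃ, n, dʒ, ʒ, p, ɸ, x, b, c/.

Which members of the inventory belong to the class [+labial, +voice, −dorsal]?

m, v, b

Among the inventory, the [+labial] segments are /w, m, v, p, ɸ, b/.
Then [+voice] gives /w, m, v, b/.
Within that set, [−dorsal] leaves /m, v, b/.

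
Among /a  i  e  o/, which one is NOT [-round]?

o

/i, e, a/ are all [-round]; /o/ (mid back rounded tense vowel) is [+round].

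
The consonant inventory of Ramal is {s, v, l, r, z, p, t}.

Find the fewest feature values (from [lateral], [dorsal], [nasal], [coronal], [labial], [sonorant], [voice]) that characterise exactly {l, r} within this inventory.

[+sonorant]

The target set is precisely the extension of [+sonorant] in this inventory.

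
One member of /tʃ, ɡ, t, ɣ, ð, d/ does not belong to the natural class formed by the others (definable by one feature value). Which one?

The remaining segments after removing /tʃ/ share [−strident]; /tʃ/ (voiceless postalveolar affricate) is [+strident]. For every other candidate removal, the leftover set fails to share any single feature value that the removed segment lacks.

tʃ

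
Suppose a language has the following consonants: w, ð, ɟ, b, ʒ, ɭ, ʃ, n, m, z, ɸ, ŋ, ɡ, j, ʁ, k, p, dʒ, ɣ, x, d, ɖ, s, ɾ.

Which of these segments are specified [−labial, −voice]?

ʃ, k, x, s

Eliminate segments failing any feature: /w, b, m, ɸ, p/ are [+labial]; /ð, ɟ, ʒ, ɭ, n, z, ŋ, ɡ, j, ʁ, dʒ, ɣ, d, ɖ, ɾ/ are [+voice]. The remaining /ʃ, k, x, s/ satisfy [−labial], [−voice].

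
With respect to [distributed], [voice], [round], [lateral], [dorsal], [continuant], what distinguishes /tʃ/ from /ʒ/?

[voice], [continuant]

/tʃ/ (voiceless postalveolar affricate) and /ʒ/ (voiced postalveolar fricative) agree on [+distributed], [-round], [-lateral], [-dorsal]. They differ on [voice] (/tʃ/ [-], /ʒ/ [+]), [continuant] (/tʃ/ [-], /ʒ/ [+]).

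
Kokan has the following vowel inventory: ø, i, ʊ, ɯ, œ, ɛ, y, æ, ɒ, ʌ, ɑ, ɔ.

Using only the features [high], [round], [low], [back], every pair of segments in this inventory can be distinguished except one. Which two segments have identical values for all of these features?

Both /ø/ and /œ/ are [−high], [+round], [−low], [−back]. Since the list omits [tense] — which does distinguish the mid front rounded tense vowel from the mid front rounded lax vowel — this pair collapses; all other pairs remain distinct.

ø, œ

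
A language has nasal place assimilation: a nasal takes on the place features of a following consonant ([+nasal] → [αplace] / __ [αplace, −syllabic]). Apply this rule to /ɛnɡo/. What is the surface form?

In /ɛnɡo/, the nasal /n/ precedes /ɡ/, which is [+dorsal]. The nasal assimilates in place, becoming the [+dorsal] nasal /ŋ/. The surface form is [ɛŋɡo].

[ɛŋɡo]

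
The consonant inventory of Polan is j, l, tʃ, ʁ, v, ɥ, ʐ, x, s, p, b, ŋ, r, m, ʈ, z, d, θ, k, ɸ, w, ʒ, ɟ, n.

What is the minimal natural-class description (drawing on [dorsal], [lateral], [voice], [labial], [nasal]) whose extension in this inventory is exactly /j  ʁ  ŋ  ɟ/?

Every target segment is [+voice], [−labial], [+dorsal]; each remaining inventory member fails at least one of these. Each conjunct is needed — [−labial, +dorsal] alone would also admit /x, k/; [+voice, +dorsal] alone would also admit /ɥ, w/; [+voice, −labial] alone would also admit /l, ʐ, r, z, …/ — and no other combination of two listed features has exactly this extension, so three is the minimum.

[+voice, −labial, +dorsal]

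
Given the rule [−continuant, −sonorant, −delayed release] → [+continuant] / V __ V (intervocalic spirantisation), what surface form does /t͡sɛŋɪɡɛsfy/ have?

Only /ɡ/ occurs between two vowels (/ɪ/ __ /ɛ/) and matches the structural description. It is a voiced velar stop, so [−continuant, −sonorant, −delayed release] holds; changing it to [+continuant] with all other features held fixed yields /ɣ/ (voiced velar fricative). No other segment meets both the structural description and the environment, so the output is [t͡sɛŋɪɣɛsfy].

[t͡sɛŋɪɣɛsfy]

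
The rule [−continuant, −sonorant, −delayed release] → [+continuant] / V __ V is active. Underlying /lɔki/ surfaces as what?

[lɔxi]

Only /k/ occurs between two vowels (/ɔ/ __ /i/) and matches the structural description. It is a voiceless velar stop, so [−continuant, −sonorant, −delayed release] holds; changing it to [+continuant] with all other features held fixed yields /x/ (voiceless velar fricative). No other segment meets both the structural description and the environment, so the output is [lɔxi].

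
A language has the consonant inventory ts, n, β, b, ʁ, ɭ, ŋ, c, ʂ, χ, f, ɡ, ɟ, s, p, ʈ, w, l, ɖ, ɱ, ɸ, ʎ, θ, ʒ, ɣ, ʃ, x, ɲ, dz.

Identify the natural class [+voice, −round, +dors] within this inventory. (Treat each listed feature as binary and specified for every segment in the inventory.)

The [+voice] segments are /n, β, b, ʁ, ɭ, ŋ, ɡ, ɟ, w, l, ɖ, ɱ, ʎ, ʒ, ɣ, ɲ, dz/.
Among these, [−round] gives /n, β, b, ʁ, ɭ, ŋ, ɡ, ɟ, l, ɖ, ɱ, ʎ, ʒ, ɣ, ɲ, dz/.
Among these, [+dorsal] leaves /ʁ, ŋ, ɡ, ɟ, ʎ, ɣ, ɲ/.

ʁ, ŋ, ɡ, ɟ, ʎ, ɣ, ɲ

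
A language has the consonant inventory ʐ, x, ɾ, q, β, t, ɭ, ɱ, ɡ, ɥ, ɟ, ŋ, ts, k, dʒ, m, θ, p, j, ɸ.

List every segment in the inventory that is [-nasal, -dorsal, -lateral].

ʐ, ɾ, β, t, ts, dʒ, θ, p, ɸ

Eliminate segments failing any feature: /x, q, ɡ, ɥ, ɟ, k, j/ are [+dorsal]; /ɭ/ is [+lateral]; /ɱ, ŋ, m/ are [+nasal]. The remaining /ʐ, ɾ, β, t, ts, dʒ, θ, p, ɸ/ satisfy [-nasal], [-dorsal], [-lateral].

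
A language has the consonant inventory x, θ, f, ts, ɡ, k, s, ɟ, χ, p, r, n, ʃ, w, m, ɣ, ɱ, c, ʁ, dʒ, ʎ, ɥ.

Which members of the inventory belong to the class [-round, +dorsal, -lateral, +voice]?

Checking each segment against [-round], [+dorsal], [-lateral], [+voice]: /ɡ/ (voiced velar stop), /ɟ/ (voiced palatal stop), /ɣ/ (voiced velar fricative), /ʁ/ (voiced uvular fricative) satisfy every feature; every other segment in the inventory fails at least one.

ɡ, ɟ, ɣ, ʁ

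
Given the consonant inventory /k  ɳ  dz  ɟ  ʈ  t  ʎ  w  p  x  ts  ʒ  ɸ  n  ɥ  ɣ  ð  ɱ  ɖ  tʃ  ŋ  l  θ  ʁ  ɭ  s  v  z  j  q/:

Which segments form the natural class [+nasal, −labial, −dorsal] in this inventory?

Checking each segment against [+nasal], [−labial], [−dorsal]: /ɳ/ (retroflex nasal), /n/ (alveolar nasal) satisfy every feature; every other segment in the inventory fails at least one.

ɳ, n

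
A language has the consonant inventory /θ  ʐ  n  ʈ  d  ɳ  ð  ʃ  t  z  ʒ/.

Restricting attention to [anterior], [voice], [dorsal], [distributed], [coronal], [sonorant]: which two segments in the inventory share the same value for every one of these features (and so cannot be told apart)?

z, d

/z/ (voiced alveolar fricative) and /d/ (voiced alveolar stop) are both [+anterior], [+voice], [−dorsal], [−distributed], [+coronal], [−sonorant], so none of the listed features separates them. (They do differ in [continuant] and [strident], which are not among the given features.) Every other pair in the inventory differs on at least one listed feature.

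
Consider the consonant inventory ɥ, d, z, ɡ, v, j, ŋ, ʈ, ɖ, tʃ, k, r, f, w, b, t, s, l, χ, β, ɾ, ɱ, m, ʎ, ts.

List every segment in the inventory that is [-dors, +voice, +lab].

v, b, β, ɱ, m

Eliminate segments failing any feature: /ɥ, ɡ, j, ŋ, k, w, χ, ʎ/ are [+dorsal]; /d, z, ɖ, r, l, ɾ/ are [-labial]; /ʈ, tʃ, f, t, s, ts/ are [-voice]. The remaining /v, b, β, ɱ, m/ satisfy [-dorsal], [+voice], [+labial].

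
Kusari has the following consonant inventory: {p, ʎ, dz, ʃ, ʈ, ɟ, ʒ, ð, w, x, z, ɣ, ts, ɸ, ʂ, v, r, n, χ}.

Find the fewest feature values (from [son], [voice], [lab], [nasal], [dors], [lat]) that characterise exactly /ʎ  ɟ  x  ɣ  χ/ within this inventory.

The class [-labial], [+dorsal] has exactly /ʎ, ɟ, x, ɣ, χ/ as its extension in this inventory. No smaller conjunction from the listed features achieves this: [+dorsal] alone would also admit /w/; [-labial] alone would also admit /dz, ʃ, ʈ, ʒ, …/; and checking the remaining single features turns up none with this extension.

[-lab, +dors]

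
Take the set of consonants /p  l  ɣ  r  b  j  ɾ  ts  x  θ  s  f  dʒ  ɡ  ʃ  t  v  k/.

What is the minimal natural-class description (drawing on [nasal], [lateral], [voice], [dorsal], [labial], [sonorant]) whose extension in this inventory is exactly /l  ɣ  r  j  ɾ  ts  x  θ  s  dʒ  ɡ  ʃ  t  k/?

The target set is precisely the extension of [−labial] in this inventory.

[−labial]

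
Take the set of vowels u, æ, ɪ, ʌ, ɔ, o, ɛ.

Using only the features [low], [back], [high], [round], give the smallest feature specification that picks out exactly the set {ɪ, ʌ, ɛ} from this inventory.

Every target segment is [−low], [−round]; each remaining inventory member fails at least one of these. Each conjunct is needed — [−round] alone would also admit /æ/; [−low] alone would also admit /u, ɔ, o/ — and no other single listed feature has exactly this extension, so two is the minimum.

[−low, −round]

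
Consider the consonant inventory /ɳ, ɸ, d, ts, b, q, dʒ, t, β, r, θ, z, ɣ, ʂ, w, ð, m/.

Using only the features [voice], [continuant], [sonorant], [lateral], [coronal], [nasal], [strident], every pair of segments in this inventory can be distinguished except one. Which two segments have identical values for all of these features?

ɣ, β

Both /ɣ/ and /β/ are [+voice], [+continuant], [−sonorant], [−lateral], [−coronal], [−nasal], [−strident]. Since the list omits [labial] and [dorsal] — which do distinguish the voiced velar fricative from the voiced bilabial fricative — this pair collapses; all other pairs remain distinct.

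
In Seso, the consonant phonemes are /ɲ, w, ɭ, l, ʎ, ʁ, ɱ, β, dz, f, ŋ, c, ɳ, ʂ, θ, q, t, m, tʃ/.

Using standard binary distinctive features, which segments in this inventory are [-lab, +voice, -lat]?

The [-labial] segments are /ɲ, ɭ, l, ʎ, ʁ, dz, ŋ, c, ɳ, ʂ, θ, q, t, tʃ/.
Among these, [+voice] gives /ɲ, ɭ, l, ʎ, ʁ, dz, ŋ, ɳ/.
Among these, [-lateral] leaves /ɲ, ʁ, dz, ŋ, ɳ/.

ɲ, ʁ, dz, ŋ, ɳ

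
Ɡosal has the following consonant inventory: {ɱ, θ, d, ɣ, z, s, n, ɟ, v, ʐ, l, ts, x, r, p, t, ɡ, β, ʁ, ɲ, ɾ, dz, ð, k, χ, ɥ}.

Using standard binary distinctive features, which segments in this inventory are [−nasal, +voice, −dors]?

d, z, v, ʐ, l, r, β, ɾ, dz, ð

Checking each segment against [−nasal], [+voice], [−dorsal]: /d/ (voiced alveolar stop), /z/ (voiced alveolar fricative), /v/ (voiced labiodental fricative), /ʐ/ (voiced retroflex fricative), /l/ (alveolar lateral approximant), /r/ (alveolar trill), among others, satisfy every feature; every other segment in the inventory fails at least one.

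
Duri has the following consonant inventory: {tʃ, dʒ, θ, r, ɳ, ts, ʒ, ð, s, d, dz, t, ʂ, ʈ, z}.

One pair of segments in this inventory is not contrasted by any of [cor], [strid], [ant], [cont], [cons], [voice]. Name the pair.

ð, r

/ð/ (voiced dental fricative) and /r/ (alveolar trill) are both [+coronal], [−strident], [+anterior], [+continuant], [+consonantal], [+voice], so none of the listed features separates them. (They do differ in [sonorant], which is not among the given features.) Every other pair in the inventory differs on at least one listed feature.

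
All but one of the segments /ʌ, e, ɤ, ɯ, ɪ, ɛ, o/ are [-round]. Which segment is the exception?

o

/o/ is the mid back rounded tense vowel, which is [+round]; the rest — /e, ɤ, ɯ, ɛ, ɪ, ʌ/ — are [-round].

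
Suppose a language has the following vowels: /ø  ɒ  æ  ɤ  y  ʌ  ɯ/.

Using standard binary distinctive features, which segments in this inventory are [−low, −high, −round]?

ɤ, ʌ

Checking each segment against [−low], [−high], [−round]: /ɤ/ (mid back unrounded tense vowel), /ʌ/ (mid back unrounded lax vowel) satisfy every feature; every other segment in the inventory fails at least one.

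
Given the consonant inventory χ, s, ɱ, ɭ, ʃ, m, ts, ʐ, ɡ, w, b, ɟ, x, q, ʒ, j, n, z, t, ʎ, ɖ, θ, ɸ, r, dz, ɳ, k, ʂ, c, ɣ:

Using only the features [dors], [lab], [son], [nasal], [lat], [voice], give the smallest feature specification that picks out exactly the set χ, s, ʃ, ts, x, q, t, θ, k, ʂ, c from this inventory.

[-voice, -lab]

The class [-voice], [-labial] has exactly /χ, s, ʃ, ts, x, q, t, θ, k, ʂ, c/ as its extension in this inventory. No smaller conjunction from the listed features achieves this: [-labial] alone would also admit /ɭ, ʐ, ɡ, ɟ, …/; [-voice] alone would also admit /ɸ/; and checking the remaining single features turns up none with this extension.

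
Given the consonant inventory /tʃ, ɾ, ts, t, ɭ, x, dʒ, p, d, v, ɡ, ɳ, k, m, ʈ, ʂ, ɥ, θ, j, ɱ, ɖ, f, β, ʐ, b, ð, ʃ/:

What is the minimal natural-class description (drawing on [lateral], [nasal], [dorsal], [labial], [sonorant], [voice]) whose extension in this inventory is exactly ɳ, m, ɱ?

Every target segment is [+nasal] and no other inventory member is, so one feature is enough.

[+nasal]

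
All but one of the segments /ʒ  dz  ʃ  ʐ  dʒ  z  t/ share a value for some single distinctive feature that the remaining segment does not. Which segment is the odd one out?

t

[strident] groups all but one: /z, dʒ, ʐ, dz, ʒ, ʃ/ share [+strident] while /t/ (voiceless alveolar stop) alone is [−strident]. Removing any other segment would not leave a single-feature class that excludes it.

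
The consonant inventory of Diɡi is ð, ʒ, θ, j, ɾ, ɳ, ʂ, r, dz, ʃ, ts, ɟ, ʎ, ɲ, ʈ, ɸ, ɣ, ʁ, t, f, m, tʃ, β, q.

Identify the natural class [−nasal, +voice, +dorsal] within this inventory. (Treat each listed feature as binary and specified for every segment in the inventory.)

First, the [−nasal] segments are /ð, ʒ, θ, j, ɾ, ʂ, r, dz, ʃ, ts, ɟ, ʎ, ʈ, ɸ, ɣ, ʁ, t, f, tʃ, β, q/.
Within that set, [+voice] gives /ð, ʒ, j, ɾ, r, dz, ɟ, ʎ, ɣ, ʁ, β/.
Then [+dorsal] leaves /j, ɟ, ʎ, ɣ, ʁ/.

j, ɟ, ʎ, ɣ, ʁ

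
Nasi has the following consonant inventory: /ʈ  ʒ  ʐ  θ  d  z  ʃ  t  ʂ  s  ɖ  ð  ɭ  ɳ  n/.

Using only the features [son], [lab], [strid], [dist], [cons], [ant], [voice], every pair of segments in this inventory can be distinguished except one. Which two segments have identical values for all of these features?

Both /ɳ/ and /ɭ/ are [+sonorant], [−labial], [−strident], [−distributed], [+consonantal], [−anterior], [+voice]. Since the list omits [nasal] and [lateral] — which do distinguish the retroflex nasal from the retroflex lateral approximant — this pair collapses; all other pairs remain distinct.

ɳ, ɭ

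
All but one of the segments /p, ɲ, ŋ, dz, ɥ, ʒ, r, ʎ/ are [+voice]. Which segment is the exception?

p

/p/ is the voiceless bilabial stop, which is [−voice]; the rest — /ɥ, dz, ʒ, ŋ, r, ɲ, ʎ/ — are [+voice].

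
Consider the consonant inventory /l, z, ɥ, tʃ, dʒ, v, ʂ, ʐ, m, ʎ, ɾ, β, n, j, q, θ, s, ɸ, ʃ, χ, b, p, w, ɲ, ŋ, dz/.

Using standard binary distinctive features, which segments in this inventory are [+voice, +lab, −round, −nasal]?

v, β, b

Among the inventory, the [+voice] segments are /l, z, ɥ, dʒ, v, ʐ, m, ʎ, ɾ, β, n, j, b, w, ɲ, ŋ, dz/.
Within that set, [+labial] gives /ɥ, v, m, β, b, w/.
Among these, [−round] gives /v, m, β, b/.
Of those, [−nasal] leaves /v, β, b/.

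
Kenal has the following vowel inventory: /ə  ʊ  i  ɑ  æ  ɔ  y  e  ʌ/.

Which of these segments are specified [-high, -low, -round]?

ə, e, ʌ

The [-high] segments are /ə, ɑ, æ, ɔ, e, ʌ/.
Within that set, [-low] gives /ə, ɔ, e, ʌ/.
Intersecting with [-round] leaves /ə, e, ʌ/.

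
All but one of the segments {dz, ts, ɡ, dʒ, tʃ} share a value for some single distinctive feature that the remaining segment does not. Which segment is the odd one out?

/dʒ, dz, ts, tʃ/ are all [+delayed release], but /ɡ/ (voiced velar stop) is [-delayed release]. No other single segment can be removed to leave a set sharing one feature value that the removed segment lacks, so /ɡ/ is the odd one out.

ɡ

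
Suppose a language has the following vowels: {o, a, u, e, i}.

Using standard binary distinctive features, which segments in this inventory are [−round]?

a, e, i

The feature [round] marks segments produced with lip rounding. In this inventory /a, e, i/ lack that property, so they are [−round]; /o, u/ are [+round].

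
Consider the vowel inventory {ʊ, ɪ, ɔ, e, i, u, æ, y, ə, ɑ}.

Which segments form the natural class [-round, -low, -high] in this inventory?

Checking each segment against [-round], [-low], [-high]: /e/ (mid front unrounded tense vowel), /ə/ (mid central vowel (schwa)) satisfy every feature; every other segment in the inventory fails at least one.

e, ə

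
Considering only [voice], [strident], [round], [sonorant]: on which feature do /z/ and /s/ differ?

/z/ is the voiced alveolar fricative and /s/ is the voiceless alveolar fricative. Both are [+strident], [−round], [−sonorant]. /z/ is [+voice] while /s/ is [−voice], so the distinguishing feature is [voice].

[voice]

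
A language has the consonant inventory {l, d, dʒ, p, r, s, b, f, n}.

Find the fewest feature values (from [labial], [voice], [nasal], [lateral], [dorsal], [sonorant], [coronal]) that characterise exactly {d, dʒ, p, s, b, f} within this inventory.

/d, dʒ, p, s, b, f/ are exactly the [−sonorant] segments in the inventory, so a single feature suffices.

[−sonorant]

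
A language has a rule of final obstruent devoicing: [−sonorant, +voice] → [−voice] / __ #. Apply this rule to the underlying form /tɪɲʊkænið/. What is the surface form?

[tɪɲʊkæniθ]

Only the final segment /ð/ is both word-final and matches the structural description. It is a voiced dental fricative, so [−sonorant, +voice] holds; changing it to [−voice] with all other features held fixed yields /θ/ (voiceless dental fricative). No other segment meets both the structural description and the environment, so the output is [tɪɲʊkæniθ].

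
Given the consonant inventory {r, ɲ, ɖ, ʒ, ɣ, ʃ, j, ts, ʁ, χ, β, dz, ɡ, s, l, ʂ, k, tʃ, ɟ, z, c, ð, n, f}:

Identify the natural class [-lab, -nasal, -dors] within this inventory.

Eliminate segments failing any feature: /ɲ, n/ are [+nasal]; /ɣ, j, ʁ, χ, ɡ, k, ɟ, c/ are [+dorsal]; /β, f/ are [+labial]. The remaining /r, ɖ, ʒ, ʃ, ts, dz, s, l, ʂ, tʃ, z, ð/ satisfy [-labial], [-nasal], [-dorsal].

r, ɖ, ʒ, ʃ, ts, dz, s, l, ʂ, tʃ, z, ð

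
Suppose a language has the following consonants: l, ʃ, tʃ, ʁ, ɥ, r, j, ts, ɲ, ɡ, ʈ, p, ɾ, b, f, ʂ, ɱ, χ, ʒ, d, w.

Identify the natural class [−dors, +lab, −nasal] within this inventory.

Checking each segment against [−dorsal], [+labial], [−nasal]: /p/ (voiceless bilabial stop), /b/ (voiced bilabial stop), /f/ (voiceless labiodental fricative) satisfy every feature; every other segment in the inventory fails at least one.

p, b, f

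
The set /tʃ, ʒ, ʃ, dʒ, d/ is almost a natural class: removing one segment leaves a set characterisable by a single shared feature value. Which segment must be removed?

[distributed] (equivalently [strident], [anterior]) groups all but one: /ʃ, dʒ, ʒ, tʃ/ share [+distributed] while /d/ (voiced alveolar stop) alone is [-distributed]. Removing any other segment would not leave a single-feature class that excludes it.

d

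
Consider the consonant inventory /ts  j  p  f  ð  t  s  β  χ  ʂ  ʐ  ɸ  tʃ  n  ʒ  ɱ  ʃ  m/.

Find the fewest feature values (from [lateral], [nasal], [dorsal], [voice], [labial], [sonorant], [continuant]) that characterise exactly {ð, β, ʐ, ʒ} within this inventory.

The class [-sonorant], [+voice] has exactly /ð, β, ʐ, ʒ/ as its extension in this inventory. No smaller conjunction from the listed features achieves this: [+voice] alone would also admit /j, n, ɱ, m/; [-sonorant] alone would also admit /ts, p, f, t, …/; and checking the remaining single features turns up none with this extension.

[-sonorant, +voice]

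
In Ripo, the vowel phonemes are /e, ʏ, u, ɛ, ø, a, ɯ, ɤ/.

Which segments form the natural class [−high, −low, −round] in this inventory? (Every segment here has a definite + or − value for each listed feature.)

e, ɛ, ɤ

Checking each segment against [−high], [−low], [−round]: /e/ (mid front unrounded tense vowel), /ɛ/ (mid front unrounded lax vowel), /ɤ/ (mid back unrounded tense vowel) satisfy every feature; every other segment in the inventory fails at least one.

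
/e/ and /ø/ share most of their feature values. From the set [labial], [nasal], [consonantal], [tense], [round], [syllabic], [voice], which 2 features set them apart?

[labial], [round]

/e/ (mid front unrounded tense vowel) and /ø/ (mid front rounded tense vowel) agree on [-nasal], [-consonantal], [+tense], [+syllabic], [+voice]. They differ on [labial] (/e/ [-], /ø/ [+]), [round] (/e/ [-], /ø/ [+]).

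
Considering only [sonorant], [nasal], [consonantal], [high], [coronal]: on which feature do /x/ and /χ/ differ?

/x/ (voiceless velar fricative) and /χ/ (voiceless uvular fricative) agree on [−sonorant], [−nasal], [+consonantal], [−coronal]. They differ on [high] (/x/ [+], /χ/ [−]).

[high]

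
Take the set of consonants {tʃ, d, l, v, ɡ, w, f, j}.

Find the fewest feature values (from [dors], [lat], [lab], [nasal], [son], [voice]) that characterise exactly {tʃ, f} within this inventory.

The target set is precisely the extension of [−voice] in this inventory.

[−voice]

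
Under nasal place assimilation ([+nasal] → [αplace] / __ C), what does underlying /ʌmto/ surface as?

The only nasal preceding a consonant is /m/ before /t/. /t/ is [+coronal], so /m/ → /n/, giving [ʌnto].

[ʌnto]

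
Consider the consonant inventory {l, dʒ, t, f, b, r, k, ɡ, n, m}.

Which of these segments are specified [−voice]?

t, f, k

The [−voice] segments here are /t, f, k/; the remaining /l, dʒ, b, r, ɡ, n, m/ are [+voice].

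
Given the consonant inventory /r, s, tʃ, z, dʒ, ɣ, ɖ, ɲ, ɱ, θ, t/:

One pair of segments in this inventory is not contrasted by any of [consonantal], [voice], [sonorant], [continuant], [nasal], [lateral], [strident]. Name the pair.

ɱ, ɲ

Both /ɱ/ and /ɲ/ are [+consonantal], [+voice], [+sonorant], [−continuant], [+nasal], [−lateral], [−strident]. Since the list omits [labial] and [dorsal] — which do distinguish the labiodental nasal from the palatal nasal — this pair collapses; all other pairs remain distinct.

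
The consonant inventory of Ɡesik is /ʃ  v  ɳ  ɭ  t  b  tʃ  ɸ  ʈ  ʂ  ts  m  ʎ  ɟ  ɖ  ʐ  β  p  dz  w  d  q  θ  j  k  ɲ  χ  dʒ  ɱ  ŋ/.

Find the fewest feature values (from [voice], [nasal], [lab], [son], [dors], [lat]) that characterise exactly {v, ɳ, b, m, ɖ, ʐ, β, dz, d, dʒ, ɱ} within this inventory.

[+voice, −lat, −dors]

The class [+voice], [−lateral], [−dorsal] has exactly /v, ɳ, b, m, ɖ, ʐ, β, dz, d, dʒ, ɱ/ as its extension in this inventory. No smaller conjunction from the listed features achieves this: [−lateral, −dorsal] alone would also admit /ʃ, t, tʃ, ɸ, …/; [+voice, −dorsal] alone would also admit /ɭ/; [+voice, −lateral] alone would also admit /ɟ, w, j, ɲ, …/; and checking the remaining two-feature bundles turns up none with this extension.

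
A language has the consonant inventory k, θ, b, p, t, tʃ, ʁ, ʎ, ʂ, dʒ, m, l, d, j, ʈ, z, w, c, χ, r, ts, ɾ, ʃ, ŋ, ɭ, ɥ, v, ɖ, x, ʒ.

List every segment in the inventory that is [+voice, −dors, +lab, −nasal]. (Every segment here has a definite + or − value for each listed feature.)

b, v

Among the inventory, the [+voice] segments are /b, ʁ, ʎ, dʒ, m, l, d, j, z, w, r, ɾ, ŋ, ɭ, ɥ, v, ɖ, ʒ/.
Intersecting with [−dorsal] gives /b, dʒ, m, l, d, z, r, ɾ, ɭ, v, ɖ, ʒ/.
Within that set, [+labial] gives /b, m, v/.
Then [−nasal] leaves /b, v/.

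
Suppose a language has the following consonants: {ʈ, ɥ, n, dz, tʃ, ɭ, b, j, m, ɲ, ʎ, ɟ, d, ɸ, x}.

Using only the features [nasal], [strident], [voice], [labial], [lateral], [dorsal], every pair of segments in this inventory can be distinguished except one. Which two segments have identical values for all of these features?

/j/ (palatal glide) and /ɟ/ (voiced palatal stop) are both [−nasal], [−strident], [+voice], [−labial], [−lateral], [+dorsal], so none of the listed features separates them. (They do differ in [sonorant] and [continuant], which are not among the given features.) Every other pair in the inventory differs on at least one listed feature.

j, ɟ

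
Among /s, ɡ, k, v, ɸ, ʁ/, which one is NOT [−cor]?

s

/ʁ, v, k, ɡ, ɸ/ are all [−coronal]; /s/ (voiceless alveolar fricative) is [+coronal].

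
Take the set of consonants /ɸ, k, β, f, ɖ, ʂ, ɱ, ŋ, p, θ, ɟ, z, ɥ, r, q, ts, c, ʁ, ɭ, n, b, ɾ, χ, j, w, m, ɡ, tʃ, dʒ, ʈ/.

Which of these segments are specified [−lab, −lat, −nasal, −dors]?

ɖ, ʂ, θ, z, r, ts, ɾ, tʃ, dʒ, ʈ

Eliminate segments failing any feature: /ɸ, β, f, ɱ, p, ɥ, b, w, m/ are [+labial]; /k, ɟ, q, c, ʁ, χ, j, ɡ/ are [+dorsal]; /ŋ, n/ are [+nasal]; /ɭ/ is [+lateral]. The remaining /ɖ, ʂ, θ, z, r, ts, ɾ, tʃ, dʒ, ʈ/ satisfy [−labial], [−lateral], [−nasal], [−dorsal].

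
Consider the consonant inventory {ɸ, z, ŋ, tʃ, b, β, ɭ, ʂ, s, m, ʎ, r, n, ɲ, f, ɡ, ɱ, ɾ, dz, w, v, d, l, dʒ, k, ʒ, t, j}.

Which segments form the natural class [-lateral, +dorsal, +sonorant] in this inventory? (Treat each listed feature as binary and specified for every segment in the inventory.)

Checking each segment against [-lateral], [+dorsal], [+sonorant]: /ŋ/ (velar nasal), /ɲ/ (palatal nasal), /w/ (labial-velar glide), /j/ (palatal glide) satisfy every feature; every other segment in the inventory fails at least one.

ŋ, ɲ, w, j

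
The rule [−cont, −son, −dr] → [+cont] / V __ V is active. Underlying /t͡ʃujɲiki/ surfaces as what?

/k/ satisfies [−cont, −son, −dr] and sits in V __ V. The [+continuant] counterpart of the voiceless velar stop is /x/. Other segments in /t͡ʃujɲiki/ either fail the structural description or are not in the environment, so the surface form is [t͡ʃujɲixi].

[t͡ʃujɲixi]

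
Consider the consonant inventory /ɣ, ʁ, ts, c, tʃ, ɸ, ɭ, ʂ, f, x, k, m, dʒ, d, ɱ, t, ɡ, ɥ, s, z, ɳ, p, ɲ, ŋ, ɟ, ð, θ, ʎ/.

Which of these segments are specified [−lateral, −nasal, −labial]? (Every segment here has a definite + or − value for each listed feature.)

ɣ, ʁ, ts, c, tʃ, ʂ, x, k, dʒ, d, t, ɡ, s, z, ɟ, ð, θ

Among the inventory, the [−lateral] segments are /ɣ, ʁ, ts, c, tʃ, ɸ, ʂ, f, x, k, m, dʒ, d, ɱ, t, ɡ, ɥ, s, z, ɳ, p, ɲ, ŋ, ɟ, ð, θ/.
Within that set, [−nasal] gives /ɣ, ʁ, ts, c, tʃ, ɸ, ʂ, f, x, k, dʒ, d, t, ɡ, ɥ, s, z, p, ɟ, ð, θ/.
Of those, [−labial] leaves /ɣ, ʁ, ts, c, tʃ, ʂ, x, k, dʒ, d, t, ɡ, s, z, ɟ, ð, θ/.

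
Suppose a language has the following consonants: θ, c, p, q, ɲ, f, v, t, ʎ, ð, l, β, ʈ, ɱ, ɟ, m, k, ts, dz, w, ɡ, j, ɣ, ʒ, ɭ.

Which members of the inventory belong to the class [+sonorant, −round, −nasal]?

ʎ, l, j, ɭ

Eliminate segments failing any feature: /θ, c, p, q, f, v, t, ð, β, ʈ, ɟ, k, ts, dz, ɡ, ɣ, ʒ/ are [−sonorant]; /ɲ, ɱ, m/ are [+nasal]; /w/ is [+round]. The remaining /ʎ, l, j, ɭ/ satisfy [+sonorant], [−round], [−nasal].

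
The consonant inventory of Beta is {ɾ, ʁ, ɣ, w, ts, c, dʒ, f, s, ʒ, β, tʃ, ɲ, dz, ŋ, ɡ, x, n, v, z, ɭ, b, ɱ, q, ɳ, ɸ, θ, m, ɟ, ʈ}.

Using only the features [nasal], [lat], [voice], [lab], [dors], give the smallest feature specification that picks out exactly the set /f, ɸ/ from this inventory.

The class [−voice], [+labial] has exactly /f, ɸ/ as its extension in this inventory. No smaller conjunction from the listed features achieves this: [+labial] alone would also admit /w, β, v, b, …/; [−voice] alone would also admit /ts, c, s, tʃ, …/; and checking the remaining single features turns up none with this extension.

[−voice, +lab]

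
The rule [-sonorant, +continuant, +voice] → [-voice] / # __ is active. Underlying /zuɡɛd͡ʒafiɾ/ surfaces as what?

[suɡɛd͡ʒafiɾ]

/z/ satisfies [-sonorant, +continuant, +voice] and sits in # __. The [-voice] counterpart of the voiced alveolar fricative is /s/. Other segments in /zuɡɛd͡ʒafiɾ/ either fail the structural description or are not in the environment, so the surface form is [suɡɛd͡ʒafiɾ].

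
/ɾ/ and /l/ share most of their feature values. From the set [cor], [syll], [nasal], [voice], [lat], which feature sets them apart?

[lateral]

The two segments share [+coronal], [−syllabic], [−nasal], [+voice]. The only feature from the list on which they differ: /ɾ/ is [−lateral] while /l/ is [+lateral].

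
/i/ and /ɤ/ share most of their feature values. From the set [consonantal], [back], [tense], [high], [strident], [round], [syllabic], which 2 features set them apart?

[high], [back]

The two segments share [-consonantal], [+tense], [-strident], [-round], [+syllabic]. The only features from the list on which they differ: /i/ is [+high] while /ɤ/ is [-high]; /i/ is [-back] while /ɤ/ is [+back].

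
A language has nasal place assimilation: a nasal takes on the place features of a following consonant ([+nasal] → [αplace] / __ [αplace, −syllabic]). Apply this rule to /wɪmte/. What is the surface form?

/m/ sits before the [+coronal] consonant /t/, so it takes on [+coronal] and surfaces as /n/. The rest of the form is unaffected: [wɪnte].

[wɪnte]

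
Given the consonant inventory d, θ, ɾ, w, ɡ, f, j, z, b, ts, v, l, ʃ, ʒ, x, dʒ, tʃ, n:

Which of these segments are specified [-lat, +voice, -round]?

Checking each segment against [-lateral], [+voice], [-round]: /d/ (voiced alveolar stop), /ɾ/ (alveolar tap), /ɡ/ (voiced velar stop), /j/ (palatal glide), /z/ (voiced alveolar fricative), /b/ (voiced bilabial stop), among others, satisfy every feature; every other segment in the inventory fails at least one.

d, ɾ, ɡ, j, z, b, v, ʒ, dʒ, n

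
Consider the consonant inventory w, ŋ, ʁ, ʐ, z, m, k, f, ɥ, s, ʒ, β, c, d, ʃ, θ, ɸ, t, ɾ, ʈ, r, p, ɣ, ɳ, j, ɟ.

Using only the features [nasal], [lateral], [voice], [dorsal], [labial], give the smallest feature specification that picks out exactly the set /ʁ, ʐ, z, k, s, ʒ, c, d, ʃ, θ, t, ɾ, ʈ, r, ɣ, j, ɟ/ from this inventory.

The class [−nasal], [−labial] has exactly /ʁ, ʐ, z, k, s, ʒ, c, d, ʃ, θ, t, ɾ, ʈ, r, ɣ, j, ɟ/ as its extension in this inventory. No smaller conjunction from the listed features achieves this: [−labial] alone would also admit /ŋ, ɳ/; [−nasal] alone would also admit /w, f, ɥ, β, …/; and checking the remaining single features turns up none with this extension.

[−nasal, −labial]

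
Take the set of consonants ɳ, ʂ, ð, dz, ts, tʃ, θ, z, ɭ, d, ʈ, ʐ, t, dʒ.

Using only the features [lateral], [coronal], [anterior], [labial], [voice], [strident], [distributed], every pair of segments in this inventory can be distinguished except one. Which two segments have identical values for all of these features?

Both /dz/ and /z/ are [−lateral], [+coronal], [+anterior], [−labial], [+voice], [+strident], [−distributed]. Since the list omits [continuant] — which does distinguish the voiced alveolar affricate from the voiced alveolar fricative — this pair collapses; all other pairs remain distinct.

dz, z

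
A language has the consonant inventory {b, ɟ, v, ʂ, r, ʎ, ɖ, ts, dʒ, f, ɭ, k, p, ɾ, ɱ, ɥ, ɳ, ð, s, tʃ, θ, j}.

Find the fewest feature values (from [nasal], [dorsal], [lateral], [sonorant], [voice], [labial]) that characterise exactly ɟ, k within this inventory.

The class [−sonorant], [+dorsal] has exactly /ɟ, k/ as its extension in this inventory. No smaller conjunction from the listed features achieves this: [+dorsal] alone would also admit /ʎ, ɥ, j/; [−sonorant] alone would also admit /b, v, ʂ, ɖ, …/; and checking the remaining single features turns up none with this extension.

[−sonorant, +dorsal]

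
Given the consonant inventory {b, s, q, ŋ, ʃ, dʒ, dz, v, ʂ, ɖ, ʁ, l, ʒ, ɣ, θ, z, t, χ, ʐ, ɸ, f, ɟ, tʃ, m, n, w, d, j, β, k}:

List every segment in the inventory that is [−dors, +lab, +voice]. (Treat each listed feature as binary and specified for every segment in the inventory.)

Checking each segment against [−dorsal], [+labial], [+voice]: /b/ (voiced bilabial stop), /v/ (voiced labiodental fricative), /m/ (bilabial nasal), /β/ (voiced bilabial fricative) satisfy every feature; every other segment in the inventory fails at least one.

b, v, m, β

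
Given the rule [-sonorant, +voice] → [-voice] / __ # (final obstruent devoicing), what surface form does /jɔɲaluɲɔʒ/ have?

The only segment in the rule's environment that also matches [-sonorant, +voice] is /ʒ/. Applying [-voice] turns the voiced postalveolar fricative into /ʃ/ (voiceless postalveolar fricative), giving [jɔɲaluɲɔʃ].

[jɔɲaluɲɔʃ]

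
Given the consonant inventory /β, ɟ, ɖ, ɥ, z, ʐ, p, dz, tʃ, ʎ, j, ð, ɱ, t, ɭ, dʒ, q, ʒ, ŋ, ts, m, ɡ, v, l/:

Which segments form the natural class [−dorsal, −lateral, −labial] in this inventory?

Checking each segment against [−dorsal], [−lateral], [−labial]: /ɖ/ (voiced retroflex stop), /z/ (voiced alveolar fricative), /ʐ/ (voiced retroflex fricative), /dz/ (voiced alveolar affricate), /tʃ/ (voiceless postalveolar affricate), /ð/ (voiced dental fricative), among others, satisfy every feature; every other segment in the inventory fails at least one.

ɖ, z, ʐ, dz, tʃ, ð, t, dʒ, ʒ, ts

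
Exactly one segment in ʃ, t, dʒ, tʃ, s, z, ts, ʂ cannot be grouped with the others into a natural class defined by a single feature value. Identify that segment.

t

[strident] groups all but one: /ʂ, s, ts, dʒ, z, tʃ, ʃ/ share [+strident] while /t/ (voiceless alveolar stop) alone is [−strident]. Removing any other segment would not leave a single-feature class that excludes it.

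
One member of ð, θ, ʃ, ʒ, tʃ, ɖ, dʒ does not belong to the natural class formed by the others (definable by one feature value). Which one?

ɖ

[distributed] groups all but one: /ð, ʒ, ʃ, tʃ, dʒ, θ/ share [+distributed] while /ɖ/ (voiced retroflex stop) alone is [-distributed]. Removing any other segment would not leave a single-feature class that excludes it.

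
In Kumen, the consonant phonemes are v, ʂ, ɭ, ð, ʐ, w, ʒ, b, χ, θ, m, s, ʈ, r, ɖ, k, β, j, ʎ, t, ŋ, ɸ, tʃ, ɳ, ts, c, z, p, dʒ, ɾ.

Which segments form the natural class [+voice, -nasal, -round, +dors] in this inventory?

j, ʎ

Eliminate segments failing any feature: /v, ɭ, ð, ʐ, ʒ, b, r, ɖ, β, z, dʒ, ɾ/ are [-dorsal]; /ʂ, χ, θ, s, ʈ, k, t, ɸ, tʃ, ts, c, p/ are [-voice]; /w/ is [+round]; /m, ŋ, ɳ/ are [+nasal]. The remaining /j, ʎ/ satisfy [+voice], [-nasal], [-round], [+dorsal].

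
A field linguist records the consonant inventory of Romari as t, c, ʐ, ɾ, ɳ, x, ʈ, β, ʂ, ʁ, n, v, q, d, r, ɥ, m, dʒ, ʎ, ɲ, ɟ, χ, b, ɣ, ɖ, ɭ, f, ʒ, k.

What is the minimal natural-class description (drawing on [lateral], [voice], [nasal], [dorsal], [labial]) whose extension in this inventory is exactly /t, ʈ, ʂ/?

[−voice, −labial, −dorsal]

The class [−voice], [−labial], [−dorsal] has exactly /t, ʈ, ʂ/ as its extension in this inventory. No smaller conjunction from the listed features achieves this: [−labial, −dorsal] alone would also admit /ʐ, ɾ, ɳ, n, …/; [−voice, −dorsal] alone would also admit /f/; [−voice, −labial] alone would also admit /c, x, q, χ, …/; and checking the remaining two-feature bundles turns up none with this extension.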